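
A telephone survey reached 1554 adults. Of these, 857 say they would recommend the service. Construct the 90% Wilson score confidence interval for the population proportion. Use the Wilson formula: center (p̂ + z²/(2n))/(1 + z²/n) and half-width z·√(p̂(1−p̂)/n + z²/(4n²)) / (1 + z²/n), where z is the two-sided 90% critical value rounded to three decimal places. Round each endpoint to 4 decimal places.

p̂ = 857/1554 = 0.55148; z = 1.645, so z² = 2.706025.
Denominator 1 + z²/n = 1 + 2.706025/1554 = 1.001741.
Adjusted center: (0.55148 + z²/(2n))/1.001741 = 0.55139.
Radicand: p̂(1−p̂)/n + z²/(4n²) = 0.000159170 + 0.000000280 = 0.000159450.
Half-width = 1.645·√0.000159450/1.001741 = 0.02074.
So the interval runs from 0.5307 to 0.5721.

(0.5307, 0.5721)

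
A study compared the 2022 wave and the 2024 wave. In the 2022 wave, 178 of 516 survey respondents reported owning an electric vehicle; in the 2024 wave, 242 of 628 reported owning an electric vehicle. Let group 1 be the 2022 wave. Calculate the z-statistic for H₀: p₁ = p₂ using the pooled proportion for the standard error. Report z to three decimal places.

Sample proportions: p̂₁ = 178/516 = 0.34496 and p̂₂ = 242/628 = 0.38535.
Pooling: p̂ = 420/1144 = 0.36713.
SE = √[p̂(1−p̂)(1/n₁+1/n₂)] = √[0.36713·0.63287·(1/516+1/628)] ≈ 0.028640.
z = -0.04039/0.028640 = -1.410.

z = -1.410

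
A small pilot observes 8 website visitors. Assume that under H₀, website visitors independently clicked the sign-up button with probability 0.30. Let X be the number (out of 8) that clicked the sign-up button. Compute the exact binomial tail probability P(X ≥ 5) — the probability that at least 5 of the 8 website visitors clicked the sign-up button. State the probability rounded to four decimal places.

X ~ Binomial(n=8, p=0.30).
P(X ≥ 5) = C(8,5)·0.30^5·0.70^3 + C(8,6)·0.30^6·0.70^2 + C(8,7)·0.30^7·0.70^1 + C(8,8)·0.30^8·0.70^0.
= 0.046675 + 0.010002 + 0.001225 + 0.000066 = 0.0580.

P = 0.0580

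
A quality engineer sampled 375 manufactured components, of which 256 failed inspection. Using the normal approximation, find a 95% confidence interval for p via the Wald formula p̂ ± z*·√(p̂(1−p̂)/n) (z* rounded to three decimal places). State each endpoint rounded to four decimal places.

Sample proportion p̂ = 256/375 = 0.68267.
SE = √(p̂(1−p̂)/n) = √(0.216633/375) = 0.024035.
The 95% critical value is z* = 1.960.
Margin = 1.960·0.024035 = 0.04711.
Interval: 0.68267 ± 0.04711 → (0.6356, 0.7298).

(0.6356, 0.7298)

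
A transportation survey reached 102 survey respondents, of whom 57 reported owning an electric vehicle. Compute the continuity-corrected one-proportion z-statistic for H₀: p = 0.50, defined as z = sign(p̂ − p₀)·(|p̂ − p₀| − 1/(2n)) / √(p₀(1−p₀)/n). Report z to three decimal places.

Sample proportion p̂ = 57/102 = 0.55882. p̂ − p₀ = 0.058824.
Continuity correction 1/(2n) = 1/204 = 0.004902.
Corrected numerator: |0.058824| − 0.004902 = 0.053922.
Under H₀, SE = √(p₀(1−p₀)/n) = √(0.50·0.50/102) = √0.002450980 = 0.049507.
z = +0.053922/0.049507 = 1.089.

z = 1.089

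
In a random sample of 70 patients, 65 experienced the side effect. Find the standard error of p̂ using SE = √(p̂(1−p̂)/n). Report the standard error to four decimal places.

SE = 0.0308

p̂ = 65/70 = 0.92857.
p̂(1−p̂) = 0.92857·0.07143 = 0.066328.
SE = √(0.066328/70) = 0.0308.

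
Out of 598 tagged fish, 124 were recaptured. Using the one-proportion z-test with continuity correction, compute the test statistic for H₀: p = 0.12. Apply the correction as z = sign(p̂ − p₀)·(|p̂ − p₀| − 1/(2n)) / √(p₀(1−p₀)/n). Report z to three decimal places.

z = 6.511

Sample proportion p̂ = 124/598 = 0.20736. p̂ − p₀ = 0.087358.
1/(2n) = 0.000836.
Corrected numerator: |0.087358| − 0.000836 = 0.086522.
Under H₀, SE = √(p₀(1−p₀)/n) = √(0.12·0.88/598) = √0.000176589 = 0.013289.
z = (+)0.086522/0.013289 = 6.511.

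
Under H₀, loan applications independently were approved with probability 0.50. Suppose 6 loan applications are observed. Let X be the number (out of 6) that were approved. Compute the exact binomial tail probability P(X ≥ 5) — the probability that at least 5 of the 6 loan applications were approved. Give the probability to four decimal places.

X is binomial with n = 6 and p = 0.50.
P(X ≥ 5) = C(6,5)·0.50^5·0.50^1 + C(6,6)·0.50^6·0.50^0.
= 0.093750 + 0.015625 = 0.1094.

P = 0.1094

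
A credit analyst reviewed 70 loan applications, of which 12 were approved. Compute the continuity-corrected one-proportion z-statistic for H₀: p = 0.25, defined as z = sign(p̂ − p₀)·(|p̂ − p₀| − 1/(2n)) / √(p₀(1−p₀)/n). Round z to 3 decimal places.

With x = 12 successes in n = 70, p̂ = 0.17143. p̂ − p₀ = -0.078571.
Continuity correction 1/(2n) = 1/140 = 0.007143.
Corrected numerator: |-0.078571| − 0.007143 = 0.071428.
Under H₀, SE = √(p₀(1−p₀)/n) = √(0.25·0.75/70) = √0.002678571 = 0.051755.
z = (−)0.071428/0.051755 = -1.380.

z = -1.380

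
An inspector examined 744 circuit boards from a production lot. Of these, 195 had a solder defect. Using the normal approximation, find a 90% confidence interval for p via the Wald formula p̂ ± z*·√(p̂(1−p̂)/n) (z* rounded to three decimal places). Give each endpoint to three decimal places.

Sample proportion p̂ = 195/744 = 0.26210.
Standard error of p̂: √(0.193402/744) = √0.000259949 = 0.016123.
z* = 1.645 at the 90% level.
Margin = 1.645·0.016123 = 0.02652.
CI: 0.26210 ± 0.02652 = (0.236, 0.289).

(0.236, 0.289)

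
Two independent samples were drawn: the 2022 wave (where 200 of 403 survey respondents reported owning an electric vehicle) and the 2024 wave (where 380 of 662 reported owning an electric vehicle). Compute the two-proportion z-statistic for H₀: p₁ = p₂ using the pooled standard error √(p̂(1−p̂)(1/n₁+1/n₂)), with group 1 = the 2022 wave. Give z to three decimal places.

z = -2.471

Sample proportions: p̂₁ = 200/403 = 0.49628 and p̂₂ = 380/662 = 0.57402.
Pooling: p̂ = 580/1065 = 0.54460.
SE = √[p̂(1−p̂)(1/n₁+1/n₂)] = √[0.54460·0.45540·(1/403+1/662)] ≈ 0.031465.
z = -0.07774/0.031465 = -2.471.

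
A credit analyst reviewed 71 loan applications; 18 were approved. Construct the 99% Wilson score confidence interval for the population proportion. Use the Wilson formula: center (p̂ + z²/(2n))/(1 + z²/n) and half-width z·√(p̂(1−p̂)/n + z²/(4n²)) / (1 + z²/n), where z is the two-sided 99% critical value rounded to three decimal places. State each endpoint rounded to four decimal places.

p̂ = 18/71 = 0.25352; z = 2.576, so z² = 6.635776.
Denominator 1 + z²/n = 1 + 6.635776/71 = 1.093462.
Center = (0.25352 + 0.046731)/1.093462 = 0.27459.
Radicand: p̂(1−p̂)/n + z²/(4n²) = 0.002665467 + 0.000329090 = 0.002994557.
Half-width = 2.576·√0.002994557/1.093462 = 0.12892.
Interval: 0.27459 ± 0.12892 → (0.1457, 0.4035).

(0.1457, 0.4035)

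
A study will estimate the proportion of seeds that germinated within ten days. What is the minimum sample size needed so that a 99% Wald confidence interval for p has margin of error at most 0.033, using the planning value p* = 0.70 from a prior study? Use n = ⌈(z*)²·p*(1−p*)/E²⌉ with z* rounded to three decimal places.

n = 1280

z* = 2.576 at the 99% level.
p*(1−p*) = 0.2100.
Required n before rounding: 6.635776 × 0.2100 / 0.033² = 1279.626.
⌈1279.626⌉ = 1280.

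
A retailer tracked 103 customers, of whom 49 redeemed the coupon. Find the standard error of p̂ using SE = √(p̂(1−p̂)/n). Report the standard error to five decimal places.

SE = 0.04921

Sample proportion p̂ = 49/103 = 0.47573.
p̂(1−p̂) = 0.47573·0.52427 = 0.249411.
SE = √(0.249411/103) = √0.002421466 = 0.04921.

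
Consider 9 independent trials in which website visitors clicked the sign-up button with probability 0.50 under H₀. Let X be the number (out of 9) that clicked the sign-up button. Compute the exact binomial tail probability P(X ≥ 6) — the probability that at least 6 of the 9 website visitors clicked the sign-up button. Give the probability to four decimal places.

X ~ Binomial(n=9, p=0.50).
P(X ≥ 6) = C(9,6)·0.50^6·0.50^3 + C(9,7)·0.50^7·0.50^2 + C(9,8)·0.50^8·0.50^1 + C(9,9)·0.50^9·0.50^0.
= 0.164062 + 0.070312 + 0.017578 + 0.001953 = 0.2539.

P = 0.2539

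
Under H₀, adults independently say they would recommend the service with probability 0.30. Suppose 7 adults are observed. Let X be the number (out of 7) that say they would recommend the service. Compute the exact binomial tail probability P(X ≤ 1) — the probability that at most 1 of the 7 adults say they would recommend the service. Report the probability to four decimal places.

P = 0.3294

X ~ Binomial(n=7, p=0.30).
P(X ≤ 1) = C(7,0)·0.30^0·0.70^7 + C(7,1)·0.30^1·0.70^6.
= 0.082354 + 0.247063 = 0.3294.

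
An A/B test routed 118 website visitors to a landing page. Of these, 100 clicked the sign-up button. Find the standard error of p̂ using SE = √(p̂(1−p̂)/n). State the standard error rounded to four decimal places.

With x = 100 successes in n = 118, p̂ = 0.84746.
p̂(1−p̂) = 0.129272.
Dividing by n and taking the root: √0.001095525 = 0.0331.

SE = 0.0331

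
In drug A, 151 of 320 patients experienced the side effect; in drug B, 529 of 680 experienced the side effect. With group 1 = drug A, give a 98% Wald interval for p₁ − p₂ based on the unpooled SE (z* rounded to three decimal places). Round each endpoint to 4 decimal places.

p̂₁ = 0.47187, p̂₂ = 0.77794, so the observed difference is -0.30607.
Unpooled SE = √(p̂₁(1−p̂₁)/n₁ + p̂₂(1−p̂₂)/n₂) = √(0.000778778 + 0.000254042) = 0.032138.
z* = 2.326 at the 98% level. Margin of error = 0.07475.
So the interval runs from -0.3808 to -0.2313.

(-0.3808, -0.2313)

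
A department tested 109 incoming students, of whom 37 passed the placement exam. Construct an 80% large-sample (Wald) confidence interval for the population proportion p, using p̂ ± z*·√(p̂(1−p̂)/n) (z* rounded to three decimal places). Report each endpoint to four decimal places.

(0.2813, 0.3976)

Sample proportion p̂ = 37/109 = 0.33945.
SE(p̂) = √(0.33945·0.66055/109) = 0.045355.
For 80% confidence, z* = 1.282.
Margin of error: 1.282 × 0.045355 = 0.05815.
So the interval runs from 0.2813 to 0.3976.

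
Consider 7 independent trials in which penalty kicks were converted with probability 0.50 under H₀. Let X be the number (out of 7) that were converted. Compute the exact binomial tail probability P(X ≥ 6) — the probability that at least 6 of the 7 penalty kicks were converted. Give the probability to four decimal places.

X ~ Binomial(n=7, p=0.50).
P(X ≥ 6) = C(7,6)·0.50^6·0.50^1 + C(7,7)·0.50^7·0.50^0.
= 0.054688 + 0.007812 = 0.0625.

P = 0.0625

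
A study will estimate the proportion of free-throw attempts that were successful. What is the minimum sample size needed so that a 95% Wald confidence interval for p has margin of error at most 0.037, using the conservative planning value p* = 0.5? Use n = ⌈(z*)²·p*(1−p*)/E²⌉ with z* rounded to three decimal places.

n = 702

The 95% critical value is z* = 1.960.
p*(1−p*) = 0.2500.
(z*)²·p*(1−p*)/E² = 3.841600·0.2500/0.001369 = 701.534.
Rounding up, n = 702.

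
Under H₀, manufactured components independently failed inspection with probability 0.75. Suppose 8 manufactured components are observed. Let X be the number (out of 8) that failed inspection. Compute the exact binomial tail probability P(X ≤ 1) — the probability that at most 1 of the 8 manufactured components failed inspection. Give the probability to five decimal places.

P = 0.00038

X is binomial with n = 8 and p = 0.75.
P(X ≤ 1) = C(8,0)·0.75^0·0.25^8 + C(8,1)·0.75^1·0.25^7.
= 0.000015 + 0.000366 = 0.00038.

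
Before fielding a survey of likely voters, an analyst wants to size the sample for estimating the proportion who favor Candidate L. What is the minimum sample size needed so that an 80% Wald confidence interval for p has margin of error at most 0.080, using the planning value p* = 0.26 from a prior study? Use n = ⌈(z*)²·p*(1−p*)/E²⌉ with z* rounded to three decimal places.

For 80% confidence, z* = 1.282.
p*(1−p*) = 0.26·0.74 = 0.1924.
(z*)²·p*(1−p*)/E² = 1.643524·0.1924/0.006400 = 49.408.
⌈49.408⌉ = 50.

n = 50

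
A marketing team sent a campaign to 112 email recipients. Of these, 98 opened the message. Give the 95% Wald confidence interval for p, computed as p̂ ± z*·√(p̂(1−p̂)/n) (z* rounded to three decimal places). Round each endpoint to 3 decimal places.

(0.814, 0.936)

p̂ = 98/112 = 0.87500.
SE = √(p̂(1−p̂)/n) = √(0.109375/112) = 0.031250.
z* = 1.960 at the 95% level.
Margin of error: 1.960 × 0.031250 = 0.06125.
Interval: 0.87500 ± 0.06125 → (0.814, 0.936).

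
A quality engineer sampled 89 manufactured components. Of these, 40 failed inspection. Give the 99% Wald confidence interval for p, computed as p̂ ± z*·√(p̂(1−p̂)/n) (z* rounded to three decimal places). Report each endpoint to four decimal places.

(0.3136, 0.5853)

The sample proportion is 40/89 = 0.44944.
Standard error of p̂: √(0.247444/89) = √0.002780264 = 0.052728.
The 99% critical value is z* = 2.576.
Margin = 2.576·0.052728 = 0.13583.
CI: 0.44944 ± 0.13583 = (0.3136, 0.5853).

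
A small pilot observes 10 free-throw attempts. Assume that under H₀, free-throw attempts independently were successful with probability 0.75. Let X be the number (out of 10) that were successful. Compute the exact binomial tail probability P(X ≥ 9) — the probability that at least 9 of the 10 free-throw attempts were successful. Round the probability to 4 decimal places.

X ~ Binomial(n=10, p=0.75).
P(X ≥ 9) = C(10,9)·0.75^9·0.25^1 + C(10,10)·0.75^10·0.25^0.
= 0.187712 + 0.056314 = 0.2440.

P = 0.2440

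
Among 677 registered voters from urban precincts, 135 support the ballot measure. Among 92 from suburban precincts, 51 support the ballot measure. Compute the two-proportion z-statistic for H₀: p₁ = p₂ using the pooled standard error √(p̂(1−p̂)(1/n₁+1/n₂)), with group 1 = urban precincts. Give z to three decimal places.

p̂₁ = 135/677 = 0.19941, p̂₂ = 51/92 = 0.55435.
Pooling: p̂ = 186/769 = 0.24187.
Pooled SE = √[0.1833702·0.01234667] ≈ 0.047582.
z = -0.35494/0.047582 = -7.460.

z = -7.460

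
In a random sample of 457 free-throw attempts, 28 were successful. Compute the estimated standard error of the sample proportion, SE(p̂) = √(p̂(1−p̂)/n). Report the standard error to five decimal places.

SE = 0.01122

With x = 28 successes in n = 457, p̂ = 0.06127.
p̂(1−p̂) = 0.06127·0.93873 = 0.057516.
SE = √(0.057516/457) = √0.000125856 = 0.01122.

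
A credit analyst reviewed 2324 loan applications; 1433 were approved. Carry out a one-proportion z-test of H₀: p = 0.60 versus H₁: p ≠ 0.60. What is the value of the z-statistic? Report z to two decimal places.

z = 1.63

p̂ = 1433/2324 = 0.61661.
SE₀ = √(0.60·0.40/2324) = 0.010162.
z = (p̂ − p₀)/SE = (0.61661 − 0.60)/0.010162 = 1.63.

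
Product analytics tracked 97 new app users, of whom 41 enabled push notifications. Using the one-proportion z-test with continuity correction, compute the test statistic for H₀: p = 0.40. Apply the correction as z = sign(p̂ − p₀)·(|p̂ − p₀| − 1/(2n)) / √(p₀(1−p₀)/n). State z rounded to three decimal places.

z = 0.352

Sample proportion p̂ = 41/97 = 0.42268. p̂ − p₀ = 0.022680.
1/(2n) = 0.005155.
Corrected numerator: |0.022680| − 0.005155 = 0.017525.
SE₀ = √(0.40·0.60/97) = 0.049742.
z = +0.017525/0.049742 = 0.352.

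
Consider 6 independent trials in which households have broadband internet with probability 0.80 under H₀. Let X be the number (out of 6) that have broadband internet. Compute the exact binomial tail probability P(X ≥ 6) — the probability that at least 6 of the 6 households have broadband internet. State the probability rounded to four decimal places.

X is binomial with n = 6 and p = 0.80.
P(X ≥ 6) = C(6,6)·0.80^6·0.20^0.
= 0.262144 = 0.2621.

P = 0.2621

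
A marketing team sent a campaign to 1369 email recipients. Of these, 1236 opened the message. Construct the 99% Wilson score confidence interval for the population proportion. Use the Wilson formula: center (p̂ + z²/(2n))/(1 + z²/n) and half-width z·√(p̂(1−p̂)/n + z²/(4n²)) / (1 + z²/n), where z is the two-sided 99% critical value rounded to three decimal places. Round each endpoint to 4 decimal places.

p̂ = 1236/1369 = 0.90285; z = 2.576, so z² = 6.635776.
1 + z²/n = 1.004847.
Adjusted center: (0.90285 + z²/(2n))/1.004847 = 0.90091.
Radicand: p̂(1−p̂)/n + z²/(4n²) = 0.000064071 + 0.000000885 = 0.000064956.
Half-width = 2.576·√0.000064956/1.004847 = 0.02066.
Interval: 0.90091 ± 0.02066 → (0.8802, 0.9216).

(0.8802, 0.9216)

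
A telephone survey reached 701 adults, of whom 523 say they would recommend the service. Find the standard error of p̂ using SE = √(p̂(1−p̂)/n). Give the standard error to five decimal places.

Sample proportion p̂ = 523/701 = 0.74608.
p̂(1−p̂) = 0.74608·0.25392 = 0.189445.
SE = √(0.189445/701) = 0.01644.

SE = 0.01644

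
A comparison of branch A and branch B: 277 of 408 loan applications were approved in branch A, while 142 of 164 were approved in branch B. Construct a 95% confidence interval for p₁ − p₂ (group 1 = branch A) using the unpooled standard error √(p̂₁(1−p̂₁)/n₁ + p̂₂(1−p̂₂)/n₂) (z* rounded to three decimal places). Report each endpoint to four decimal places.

p̂₁ = 277/408 = 0.67892, p̂₂ = 142/164 = 0.86585; p̂₁ − p̂₂ = -0.18693.
SE = √(0.000534282 + 0.000708238) = √0.001242520 = 0.035249.
For 95% confidence, z* = 1.960. Margin of error = 0.06909.
Interval: -0.18693 ± 0.06909 → (-0.2560, -0.1178).

(-0.2560, -0.1178)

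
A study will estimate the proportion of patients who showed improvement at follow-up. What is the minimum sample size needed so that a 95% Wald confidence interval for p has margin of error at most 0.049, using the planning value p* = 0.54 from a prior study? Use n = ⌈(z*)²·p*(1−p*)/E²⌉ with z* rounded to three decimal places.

z* = 1.960 at the 95% level.
p*(1−p*) = 0.54·0.46 = 0.2484.
(z*)²·p*(1−p*)/E² = 3.841600·0.2484/0.002401 = 397.440.
⌈397.440⌉ = 398.

n = 398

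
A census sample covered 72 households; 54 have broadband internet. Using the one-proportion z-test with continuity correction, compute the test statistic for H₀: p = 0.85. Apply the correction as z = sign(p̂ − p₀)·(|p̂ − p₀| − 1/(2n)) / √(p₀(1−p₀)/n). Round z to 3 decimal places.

Sample proportion p̂ = 54/72 = 0.75000. p̂ − p₀ = -0.100000.
1/(2n) = 0.006944.
Corrected numerator: |-0.100000| − 0.006944 = 0.093056.
Under H₀, SE = √(p₀(1−p₀)/n) = √(0.85·0.15/72) = √0.001770833 = 0.042081.
z = (−)0.093056/0.042081 = -2.211.

z = -2.211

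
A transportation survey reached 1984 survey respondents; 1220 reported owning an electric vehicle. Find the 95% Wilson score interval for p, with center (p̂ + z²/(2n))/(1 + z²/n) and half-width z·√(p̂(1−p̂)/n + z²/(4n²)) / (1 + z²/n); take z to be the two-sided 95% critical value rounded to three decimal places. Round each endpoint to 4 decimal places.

p̂ = 1220/1984 = 0.61492; z = 1.960, so z² = 3.841600.
Denominator 1 + z²/n = 1 + 3.841600/1984 = 1.001936.
Adjusted center: (0.61492 + z²/(2n))/1.001936 = 0.61470.
Radicand: p̂(1−p̂)/n + z²/(4n²) = 0.000119352 + 0.000000244 = 0.000119596.
Half-width = 1.960·√0.000119596/1.001936 = 0.02139.
So the interval runs from 0.5933 to 0.6361.

(0.5933, 0.6361)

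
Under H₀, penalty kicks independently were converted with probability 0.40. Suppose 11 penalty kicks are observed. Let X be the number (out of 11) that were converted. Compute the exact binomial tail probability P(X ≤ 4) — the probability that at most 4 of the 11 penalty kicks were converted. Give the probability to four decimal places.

P = 0.5328

X ~ Binomial(n=11, p=0.40).
P(X ≤ 4) = Σ_{j=0}^{4} C(11,j)·0.40^j·0.60^{11−j}.
= 0.003628 + 0.026605 + 0.088684 + 0.177367 + 0.236490 = 0.5328.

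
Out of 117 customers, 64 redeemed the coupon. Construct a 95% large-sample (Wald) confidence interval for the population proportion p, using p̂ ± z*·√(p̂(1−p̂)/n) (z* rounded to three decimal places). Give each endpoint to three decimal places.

Sample proportion p̂ = 64/117 = 0.54701.
SE(p̂) = √(0.54701·0.45299/117) = 0.046020.
z* = 1.960 at the 95% level.
Margin of error: 1.960 × 0.046020 = 0.09020.
So the interval runs from 0.457 to 0.637.

(0.457, 0.637)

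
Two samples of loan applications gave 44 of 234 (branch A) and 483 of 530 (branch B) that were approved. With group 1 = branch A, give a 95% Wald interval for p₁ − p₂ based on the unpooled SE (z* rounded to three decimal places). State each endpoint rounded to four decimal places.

p̂₁ = 44/234 = 0.18803, p̂₂ = 483/530 = 0.91132; p̂₁ − p̂₂ = -0.72329.
SE = √(0.000652467 + 0.000152482) = √0.000804949 = 0.028372.
For 95% confidence, z* = 1.960. Margin of error = 0.05561.
So the interval runs from -0.7789 to -0.6677.

(-0.7789, -0.6677)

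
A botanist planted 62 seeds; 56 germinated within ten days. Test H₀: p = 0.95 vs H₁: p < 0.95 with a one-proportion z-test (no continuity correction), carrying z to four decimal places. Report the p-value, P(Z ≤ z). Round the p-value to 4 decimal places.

p-value = 0.0455

The sample proportion is 56/62 = 0.90323.
Under H₀, SE = √(p₀(1−p₀)/n) = √(0.95·0.05/62) = √0.000766129 = 0.027679.
Test statistic (full precision, shown to 4 dp): z = (56/62 − 0.95)/SE₀ ≈ -1.6899.
From the standard normal, P(Z ≤ z) = 0.0455.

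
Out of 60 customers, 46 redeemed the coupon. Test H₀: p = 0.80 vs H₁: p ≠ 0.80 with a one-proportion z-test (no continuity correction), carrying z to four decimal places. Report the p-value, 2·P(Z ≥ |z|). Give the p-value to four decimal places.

The sample proportion is 46/60 = 0.76667.
SE₀ = √(0.80·0.20/60) = 0.051640.
z = (p̂ − p₀)/SE = (46/60 − 0.80)/0.051640 ≈ -0.6455.
From the standard normal, 2·P(Z ≥ |z|) = 0.5186.

p-value = 0.5186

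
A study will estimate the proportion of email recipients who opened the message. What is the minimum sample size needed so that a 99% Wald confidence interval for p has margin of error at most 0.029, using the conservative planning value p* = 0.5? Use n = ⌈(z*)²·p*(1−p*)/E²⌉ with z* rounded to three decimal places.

n = 1973

The 99% critical value is z* = 2.576.
p*(1−p*) = 0.2500.
(z*)²·p*(1−p*)/E² = 6.635776·0.2500/0.000841 = 1972.585.
Rounding up, n = 1973.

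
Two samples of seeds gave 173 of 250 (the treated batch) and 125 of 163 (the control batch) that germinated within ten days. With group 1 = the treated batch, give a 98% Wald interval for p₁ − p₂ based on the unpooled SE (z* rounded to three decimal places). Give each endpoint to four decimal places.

p̂₁ = 0.69200, p̂₂ = 0.76687, so the observed difference is -0.07487.
Unpooled SE = √(p̂₁(1−p̂₁)/n₁ + p̂₂(1−p̂₂)/n₂) = √(0.000852544 + 0.001096808) = 0.044151.
The 98% critical value is z* = 2.326. Margin of error = 0.10270.
So the interval runs from -0.1776 to 0.0278.

(-0.1776, 0.0278)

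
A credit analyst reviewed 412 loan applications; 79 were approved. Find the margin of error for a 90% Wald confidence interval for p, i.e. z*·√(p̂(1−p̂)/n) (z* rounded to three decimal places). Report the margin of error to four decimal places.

Sample proportion p̂ = 79/412 = 0.19175.
SE(p̂) = √(0.19175·0.80825/412) = 0.019395.
The 90% critical value is z* = 1.645.
ME = 1.645·0.019395 = 0.0319.

ME = 0.0319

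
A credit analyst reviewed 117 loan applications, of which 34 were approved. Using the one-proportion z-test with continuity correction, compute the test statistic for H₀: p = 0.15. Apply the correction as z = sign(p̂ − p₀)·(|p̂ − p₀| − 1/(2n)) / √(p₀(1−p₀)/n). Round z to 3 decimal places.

With x = 34 successes in n = 117, p̂ = 0.29060. p̂ − p₀ = 0.140598.
1/(2n) = 0.004274.
Corrected numerator: |0.140598| − 0.004274 = 0.136324.
SE₀ = √(0.15·0.85/117) = 0.033011.
z = (+)0.136324/0.033011 = 4.130.

z = 4.130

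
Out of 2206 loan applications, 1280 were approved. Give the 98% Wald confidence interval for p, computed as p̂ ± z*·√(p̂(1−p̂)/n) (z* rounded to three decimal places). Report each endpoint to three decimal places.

With x = 1280 successes in n = 2206, p̂ = 0.58024.
SE = √(p̂(1−p̂)/n) = √(0.243562/2206) = 0.010508.
For 98% confidence, z* = 2.326.
Margin of error: 2.326 × 0.010508 = 0.02444.
CI: 0.58024 ± 0.02444 = (0.556, 0.605).

(0.556, 0.605)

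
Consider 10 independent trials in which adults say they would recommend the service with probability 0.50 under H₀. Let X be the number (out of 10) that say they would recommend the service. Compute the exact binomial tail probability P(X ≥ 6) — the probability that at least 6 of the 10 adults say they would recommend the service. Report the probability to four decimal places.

P = 0.3770

X is binomial with n = 10 and p = 0.50.
P(X ≥ 6) = Σ_{j=6}^{10} C(10,j)·0.50^j·0.50^{10−j}.
= 0.205078 + 0.117188 + 0.043945 + 0.009766 + 0.000977 = 0.3770.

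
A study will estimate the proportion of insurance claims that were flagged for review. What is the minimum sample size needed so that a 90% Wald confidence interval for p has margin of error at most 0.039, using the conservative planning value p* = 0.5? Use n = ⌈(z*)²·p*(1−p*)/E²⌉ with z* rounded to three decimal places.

n = 445

z* = 1.645 at the 90% level.
p*(1−p*) = 0.50·0.50 = 0.2500.
Required n before rounding: 2.706025 × 0.2500 / 0.039² = 444.777.
⌈444.777⌉ = 445.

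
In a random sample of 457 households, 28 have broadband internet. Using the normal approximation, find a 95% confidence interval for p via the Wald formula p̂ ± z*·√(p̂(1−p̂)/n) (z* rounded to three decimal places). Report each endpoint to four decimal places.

p̂ = 28/457 = 0.06127.
Standard error of p̂: √(0.057515/457) = √0.000125854 = 0.011218.
z* = 1.960 at the 95% level.
Margin of error: 1.960 × 0.011218 = 0.02199.
CI: 0.06127 ± 0.02199 = (0.0393, 0.0833).

(0.0393, 0.0833)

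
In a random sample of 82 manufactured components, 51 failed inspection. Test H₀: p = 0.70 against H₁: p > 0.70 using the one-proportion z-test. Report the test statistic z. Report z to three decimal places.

z = -1.542

With x = 51 successes in n = 82, p̂ = 0.62195.
SE₀ = √(0.70·0.30/82) = 0.050606.
z = (0.62195 − 0.70)/0.050606 = -0.07805/0.050606 = -1.542.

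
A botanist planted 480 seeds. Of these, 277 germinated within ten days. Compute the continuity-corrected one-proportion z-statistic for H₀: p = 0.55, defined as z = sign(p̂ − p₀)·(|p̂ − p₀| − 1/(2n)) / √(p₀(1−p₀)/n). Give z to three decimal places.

z = 1.147

The sample proportion is 277/480 = 0.57708. p̂ − p₀ = 0.027083.
1/(2n) = 0.001042.
Corrected numerator: |0.027083| − 0.001042 = 0.026041.
SE₀ = √(0.55·0.45/480) = 0.022707.
z = (+)0.026041/0.022707 = 1.147.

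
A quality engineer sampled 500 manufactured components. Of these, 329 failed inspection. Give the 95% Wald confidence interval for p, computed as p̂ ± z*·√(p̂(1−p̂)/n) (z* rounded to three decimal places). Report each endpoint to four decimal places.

(0.6164, 0.6996)

With x = 329 successes in n = 500, p̂ = 0.65800.
Standard error of p̂: √(0.225036/500) = √0.000450072 = 0.021215.
The 95% critical value is z* = 1.960.
Margin of error: 1.960 × 0.021215 = 0.04158.
CI: 0.65800 ± 0.04158 = (0.6164, 0.6996).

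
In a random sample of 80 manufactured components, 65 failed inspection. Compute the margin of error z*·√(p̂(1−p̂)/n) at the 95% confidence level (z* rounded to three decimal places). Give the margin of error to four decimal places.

Sample proportion p̂ = 65/80 = 0.81250.
SE(p̂) = √(0.81250·0.18750/80) = 0.043638.
For 95% confidence, z* = 1.960.
So ME = 0.0855.

ME = 0.0855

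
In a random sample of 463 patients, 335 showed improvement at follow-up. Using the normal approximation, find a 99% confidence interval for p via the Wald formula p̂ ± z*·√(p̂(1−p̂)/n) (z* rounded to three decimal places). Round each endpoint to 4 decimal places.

(0.6700, 0.7771)

The sample proportion is 335/463 = 0.72354.
SE(p̂) = √(0.72354·0.27646/463) = 0.020785.
The 99% critical value is z* = 2.576.
Margin of error: 2.576 × 0.020785 = 0.05354.
CI: 0.72354 ± 0.05354 = (0.6700, 0.7771).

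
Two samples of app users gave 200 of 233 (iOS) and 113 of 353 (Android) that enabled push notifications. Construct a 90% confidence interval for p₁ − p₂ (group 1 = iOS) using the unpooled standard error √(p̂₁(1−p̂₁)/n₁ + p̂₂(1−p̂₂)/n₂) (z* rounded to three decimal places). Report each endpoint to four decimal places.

p̂₁ = 200/233 = 0.85837, p̂₂ = 113/353 = 0.32011; p̂₁ − p̂₂ = 0.53826.
SE = √(0.000521766 + 0.000616546) = √0.001138312 = 0.033739.
The 90% critical value is z* = 1.645. Margin = 1.645·0.033739 = 0.05550.
CI: 0.53826 ± 0.05550 = (0.4828, 0.5938).

(0.4828, 0.5938)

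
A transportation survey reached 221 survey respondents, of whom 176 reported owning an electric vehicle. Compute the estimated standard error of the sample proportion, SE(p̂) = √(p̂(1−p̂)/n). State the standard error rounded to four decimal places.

SE = 0.0271

p̂ = 176/221 = 0.79638.
p̂(1−p̂) = 0.79638·0.20362 = 0.162159.
SE = √(0.162159/221) = 0.0271.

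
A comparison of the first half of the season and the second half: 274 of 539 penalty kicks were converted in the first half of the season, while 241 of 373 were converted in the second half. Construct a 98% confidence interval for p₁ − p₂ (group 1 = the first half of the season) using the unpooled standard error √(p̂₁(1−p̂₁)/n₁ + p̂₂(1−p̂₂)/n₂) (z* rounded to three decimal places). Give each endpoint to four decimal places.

(-0.2141, -0.0614)

p̂₁ = 0.50835, p̂₂ = 0.64611, so the observed difference is -0.13776.
SE = √(0.000463693 + 0.000613006) = √0.001076699 = 0.032813.
z* = 2.326 at the 98% level. Margin = 2.326·0.032813 = 0.07632.
CI: -0.13776 ± 0.07632 = (-0.2141, -0.0614).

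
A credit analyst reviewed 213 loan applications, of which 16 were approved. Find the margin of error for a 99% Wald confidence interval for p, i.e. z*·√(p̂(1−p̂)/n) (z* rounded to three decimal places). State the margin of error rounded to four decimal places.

Sample proportion p̂ = 16/213 = 0.07512.
Standard error of p̂: √(0.069475/213) = √0.000326173 = 0.018060.
The 99% critical value is z* = 2.576.
ME = 2.576·0.018060 = 0.0465.

ME = 0.0465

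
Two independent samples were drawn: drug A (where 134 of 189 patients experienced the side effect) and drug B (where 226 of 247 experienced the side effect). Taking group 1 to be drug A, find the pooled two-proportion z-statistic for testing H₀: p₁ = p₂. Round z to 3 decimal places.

z = -5.618

p̂₁ = 134/189 = 0.70899, p̂₂ = 226/247 = 0.91498.
Pooled p̂ = (134+226)/(189+247) = 360/436 = 0.82569.
SE = √[p̂(1−p̂)(1/n₁+1/n₂)] = √[0.82569·0.17431·(1/189+1/247)] ≈ 0.036664.
z = -0.20599/0.036664 = -5.618.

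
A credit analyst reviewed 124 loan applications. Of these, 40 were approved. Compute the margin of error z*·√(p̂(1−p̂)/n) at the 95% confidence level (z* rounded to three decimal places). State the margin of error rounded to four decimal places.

With x = 40 successes in n = 124, p̂ = 0.32258.
Standard error of p̂: √(0.218522/124) = √0.001762277 = 0.041979.
For 95% confidence, z* = 1.960.
Margin of error = z*·SE = 1.960 × 0.041979 = 0.0823.

ME = 0.0823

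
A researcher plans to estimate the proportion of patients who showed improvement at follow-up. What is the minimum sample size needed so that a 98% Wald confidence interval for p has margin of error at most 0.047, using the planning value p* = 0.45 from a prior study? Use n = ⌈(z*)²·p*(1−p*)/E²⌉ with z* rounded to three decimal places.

n = 607

For 98% confidence, z* = 2.326.
p*(1−p*) = 0.2475.
(z*)²·p*(1−p*)/E² = 5.410276·0.2475/0.002209 = 606.176.
⌈606.176⌉ = 607.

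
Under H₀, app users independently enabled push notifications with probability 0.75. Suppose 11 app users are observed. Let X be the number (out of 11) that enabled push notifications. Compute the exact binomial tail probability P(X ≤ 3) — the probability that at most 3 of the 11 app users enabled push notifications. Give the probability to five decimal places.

P = 0.00119

X ~ Binomial(n=11, p=0.75).
P(X ≤ 3) = C(11,0)·0.75^0·0.25^11 + C(11,1)·0.75^1·0.25^10 + C(11,2)·0.75^2·0.25^9 + C(11,3)·0.75^3·0.25^8.
= 0.000000 + 0.000008 + 0.000118 + 0.001062 = 0.00119.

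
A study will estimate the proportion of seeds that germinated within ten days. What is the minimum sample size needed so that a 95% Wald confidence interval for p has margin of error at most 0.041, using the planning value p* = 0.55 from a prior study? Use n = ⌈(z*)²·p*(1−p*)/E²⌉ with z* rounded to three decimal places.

n = 566

For 95% confidence, z* = 1.960.
p*(1−p*) = 0.55·0.45 = 0.2475.
(z*)²·p*(1−p*)/E² = 3.841600·0.2475/0.001681 = 565.613.
Rounding up, n = 566.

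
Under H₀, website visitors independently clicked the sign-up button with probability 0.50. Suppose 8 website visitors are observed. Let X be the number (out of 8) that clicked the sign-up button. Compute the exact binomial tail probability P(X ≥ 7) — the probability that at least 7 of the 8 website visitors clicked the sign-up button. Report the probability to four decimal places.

P = 0.0352

X ~ Binomial(n=8, p=0.50).
P(X ≥ 7) = C(8,7)·0.50^7·0.50^1 + C(8,8)·0.50^8·0.50^0.
= 0.031250 + 0.003906 = 0.0352.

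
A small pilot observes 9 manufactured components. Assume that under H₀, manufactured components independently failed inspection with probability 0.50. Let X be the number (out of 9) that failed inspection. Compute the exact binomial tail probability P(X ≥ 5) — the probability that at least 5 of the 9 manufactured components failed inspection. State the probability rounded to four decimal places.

X ~ Binomial(n=9, p=0.50).
P(X ≥ 5) = Σ_{j=5}^{9} C(9,j)·0.50^j·0.50^{9−j}.
= 0.246094 + 0.164062 + 0.070312 + 0.017578 + 0.001953 = 0.5000.

P = 0.5000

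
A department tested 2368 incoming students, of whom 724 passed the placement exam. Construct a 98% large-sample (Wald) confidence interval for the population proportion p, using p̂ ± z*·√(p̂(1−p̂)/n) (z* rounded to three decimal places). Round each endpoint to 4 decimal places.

p̂ = 724/2368 = 0.30574.
SE = √(p̂(1−p̂)/n) = √(0.212264/2368) = 0.009468.
z* = 2.326 at the 98% level.
Margin of error: 2.326 × 0.009468 = 0.02202.
CI: 0.30574 ± 0.02202 = (0.2837, 0.3278).

(0.2837, 0.3278)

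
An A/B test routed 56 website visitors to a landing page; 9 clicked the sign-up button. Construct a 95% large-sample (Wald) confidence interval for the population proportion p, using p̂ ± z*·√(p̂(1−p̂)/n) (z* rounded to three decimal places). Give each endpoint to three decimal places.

(0.065, 0.257)

p̂ = 9/56 = 0.16071.
Standard error of p̂: √(0.134885/56) = √0.002408664 = 0.049078.
z* = 1.960 at the 95% level.
Margin of error: 1.960 × 0.049078 = 0.09619.
So the interval runs from 0.065 to 0.257.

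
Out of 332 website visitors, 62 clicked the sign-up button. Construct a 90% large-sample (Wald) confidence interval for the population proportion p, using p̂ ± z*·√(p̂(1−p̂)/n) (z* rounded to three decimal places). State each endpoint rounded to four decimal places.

Sample proportion p̂ = 62/332 = 0.18675.
Standard error of p̂: √(0.151873/332) = √0.000457447 = 0.021388.
z* = 1.645 at the 90% level.
Margin of error: 1.645 × 0.021388 = 0.03518.
CI: 0.18675 ± 0.03518 = (0.1516, 0.2219).

(0.1516, 0.2219)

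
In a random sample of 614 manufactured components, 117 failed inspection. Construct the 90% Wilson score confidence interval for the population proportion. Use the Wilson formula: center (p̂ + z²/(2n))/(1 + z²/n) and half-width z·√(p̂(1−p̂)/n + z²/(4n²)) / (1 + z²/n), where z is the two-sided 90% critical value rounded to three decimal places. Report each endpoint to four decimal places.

(0.1659, 0.2180)

Here p̂ = 117/614 = 0.19055 and z = 1.645 (z² = 2.706025).
Denominator 1 + z²/n = 1 + 2.706025/614 = 1.004407.
Center = (0.19055 + 0.002204)/1.004407 = 0.19191.
Radicand: p̂(1−p̂)/n + z²/(4n²) = 0.000251210 + 0.000001794 = 0.000253004.
Half-width = 1.645·√0.000253004/1.004407 = 0.02605.
Interval: 0.19191 ± 0.02605 → (0.1659, 0.2180).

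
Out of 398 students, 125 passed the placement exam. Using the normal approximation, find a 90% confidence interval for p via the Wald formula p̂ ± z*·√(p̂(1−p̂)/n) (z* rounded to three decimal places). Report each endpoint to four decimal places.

(0.2758, 0.3523)

p̂ = 125/398 = 0.31407.
SE = √(p̂(1−p̂)/n) = √(0.215430/398) = 0.023265.
For 90% confidence, z* = 1.645.
Margin = 1.645·0.023265 = 0.03827.
Interval: 0.31407 ± 0.03827 → (0.2758, 0.3523).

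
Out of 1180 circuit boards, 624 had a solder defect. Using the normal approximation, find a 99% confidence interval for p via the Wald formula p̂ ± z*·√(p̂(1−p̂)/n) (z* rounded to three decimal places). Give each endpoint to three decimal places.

The sample proportion is 624/1180 = 0.52881.
SE(p̂) = √(0.52881·0.47119/1180) = 0.014531.
For 99% confidence, z* = 2.576.
Margin of error: 2.576 × 0.014531 = 0.03743.
So the interval runs from 0.491 to 0.566.

(0.491, 0.566)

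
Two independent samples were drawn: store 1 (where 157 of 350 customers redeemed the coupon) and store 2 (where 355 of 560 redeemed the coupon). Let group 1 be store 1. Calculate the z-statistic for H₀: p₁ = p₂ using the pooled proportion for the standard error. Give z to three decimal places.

z = -5.484

p̂₁ = 157/350 = 0.44857, p̂₂ = 355/560 = 0.63393.
Pooled p̂ = (157+355)/(350+560) = 512/910 = 0.56264.
Pooled SE = √[0.2460766·0.00464286] ≈ 0.033801.
z = -0.18536/0.033801 = -5.484.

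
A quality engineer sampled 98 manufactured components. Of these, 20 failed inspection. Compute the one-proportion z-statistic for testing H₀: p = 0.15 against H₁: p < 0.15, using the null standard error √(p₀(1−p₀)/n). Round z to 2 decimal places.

z = 1.50

p̂ = 20/98 = 0.20408.
SE₀ = √(0.15·0.85/98) = 0.036070.
Test statistic: z = 0.05408/0.036070 = 1.50.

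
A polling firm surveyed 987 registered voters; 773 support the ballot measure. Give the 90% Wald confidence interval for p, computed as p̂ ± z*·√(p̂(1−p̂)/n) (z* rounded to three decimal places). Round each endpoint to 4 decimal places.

(0.7616, 0.8048)

With x = 773 successes in n = 987, p̂ = 0.78318.
Standard error of p̂: √(0.169808/987) = √0.000172045 = 0.013117.
For 90% confidence, z* = 1.645.
Margin of error: 1.645 × 0.013117 = 0.02158.
So the interval runs from 0.7616 to 0.8048.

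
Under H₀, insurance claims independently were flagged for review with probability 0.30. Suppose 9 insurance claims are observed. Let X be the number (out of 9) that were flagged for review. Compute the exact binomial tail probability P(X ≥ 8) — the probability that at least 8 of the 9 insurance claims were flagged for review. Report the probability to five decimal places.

X ~ Binomial(n=9, p=0.30).
P(X ≥ 8) = C(9,8)·0.30^8·0.70^1 + C(9,9)·0.30^9·0.70^0.
= 0.000413 + 0.000020 = 0.00043.

P = 0.00043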